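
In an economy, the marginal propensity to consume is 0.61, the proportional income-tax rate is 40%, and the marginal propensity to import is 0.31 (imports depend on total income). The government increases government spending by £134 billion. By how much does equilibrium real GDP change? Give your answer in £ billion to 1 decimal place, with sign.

+£141.9 billion

Expenditure multiplier = 1/(1 − c(1−t) + m) = 1/(1 − 0.61×0.6 + 0.31) = 1/0.944 ≈ 1.059.
ΔY = k × ΔG = (+£134 billion) / 0.944 ≈ +£141.9 billion.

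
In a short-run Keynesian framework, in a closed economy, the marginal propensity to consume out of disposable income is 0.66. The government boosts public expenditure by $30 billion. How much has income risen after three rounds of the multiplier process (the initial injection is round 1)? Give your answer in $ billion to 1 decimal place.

$62.9 billion

Round 1 adds ΔG = $30 billion; each later round is MPC = 0.66 times the previous.
After 3 rounds: 30 + 19.8 + 13.068 = ΔG·(1 − c^3)/(1 − c) = 30 × (1 − 0.287496)/0.34 ≈ $62.9 billion.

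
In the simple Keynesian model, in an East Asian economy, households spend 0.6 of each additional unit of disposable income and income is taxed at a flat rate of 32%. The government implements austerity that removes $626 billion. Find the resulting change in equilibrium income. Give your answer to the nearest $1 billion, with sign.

Spending multiplier = 1/(1 − c(1−t)) = 1/(1 − 0.6×0.68) = 1/0.592 ≈ 1.689.
ΔY = k × ΔG = (−$626 billion) / 0.592 ≈ −$1,057 billion.

−$1,057 billion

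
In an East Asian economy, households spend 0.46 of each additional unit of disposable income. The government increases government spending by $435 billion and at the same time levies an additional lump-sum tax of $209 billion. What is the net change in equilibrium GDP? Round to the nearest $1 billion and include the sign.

+$628 billion

Expenditure multiplier = 1/(1 − MPC) = 1/(1 − 0.46) = 1/0.54 ≈ 1.852.
ΔG contributes k·ΔG = (+$435 billion) / 0.54 ≈ +$805.6 billion.
ΔT of +$209 billion changes first-round spending by −c·ΔT = −$96.14 billion, contributing k·(−c·ΔT) = (−$96.14 billion) / 0.54 ≈ −$178 billion.
Net ΔY = k(ΔG − c·ΔT) = (+$338.86 billion) / 0.54 ≈ +$628 billion.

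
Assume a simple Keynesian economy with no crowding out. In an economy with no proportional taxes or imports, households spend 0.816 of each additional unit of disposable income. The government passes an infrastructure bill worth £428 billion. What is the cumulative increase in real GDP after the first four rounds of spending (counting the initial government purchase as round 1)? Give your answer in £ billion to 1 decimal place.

Round 1 adds ΔG = £428 billion; each later round is MPC = 0.816 times the previous.
After 4 rounds: 428 + 349.248 + 284.986368 + 232.548876288 = ΔG·(1 − c^4)/(1 − c) = 428 × (1 − 0.443364212736)/0.184 ≈ £1,294.8 billion.

£1,294.8 billion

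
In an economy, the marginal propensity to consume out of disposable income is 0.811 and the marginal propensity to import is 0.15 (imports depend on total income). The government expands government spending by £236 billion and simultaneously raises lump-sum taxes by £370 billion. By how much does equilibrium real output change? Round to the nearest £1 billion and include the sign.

Expenditure multiplier = 1/(1 − c + m) = 1/(1 − 0.811 + 0.15) = 1/0.339 ≈ 2.95.
ΔG contributes k·ΔG = (+£236 billion) / 0.339 ≈ +£696.2 billion.
ΔT of +£370 billion changes first-round spending by −c·ΔT = −£300.07 billion, contributing k·(−c·ΔT) = (−£300.07 billion) / 0.339 ≈ −£885.2 billion.
Net ΔY = k(ΔG − c·ΔT) = (−£64.07 billion) / 0.339 ≈ −£189 billion.

−£189 billion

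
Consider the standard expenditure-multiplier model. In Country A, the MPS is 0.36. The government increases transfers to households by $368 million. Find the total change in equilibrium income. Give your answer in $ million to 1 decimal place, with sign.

MPC = 1 − MPS = 1 − 0.36 = 0.64.
The transfer change shifts disposable income by +$368 million, so first-round consumption changes by c·ΔTR = 0.64 × (+$368 million) = +$235.52 million.
Expenditure multiplier = 1/(1 − MPC) = 1/(1 − 0.64) = 1/0.36 ≈ 2.778.
The transfer multiplier is c × k ≈ 1.778, so ΔY = k × (c·ΔTR) = (+$235.52 million) / 0.36 ≈ +$654.2 million.

+$654.2 million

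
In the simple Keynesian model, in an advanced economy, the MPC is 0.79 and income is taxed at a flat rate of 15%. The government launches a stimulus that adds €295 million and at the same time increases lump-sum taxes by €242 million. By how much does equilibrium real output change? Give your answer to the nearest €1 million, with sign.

+€316 million

Expenditure multiplier = 1/(1 − c(1−t)) = 1/(1 − 0.79×0.85) = 1/0.3285 ≈ 3.044.
ΔG contributes k·ΔG = (+€295 million) / 0.3285 ≈ +€898 million.
ΔT of +€242 million changes first-round spending by −c·ΔT = −€191.18 million, contributing k·(−c·ΔT) = (−€191.18 million) / 0.3285 ≈ −€582 million.
Net ΔY = k(ΔG − c·ΔT) = (+€103.82 million) / 0.3285 ≈ +€316 million.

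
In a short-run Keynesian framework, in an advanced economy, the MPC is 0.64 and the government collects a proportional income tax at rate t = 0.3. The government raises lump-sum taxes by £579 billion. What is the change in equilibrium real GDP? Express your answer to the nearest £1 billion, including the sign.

−£671 billion

A lump-sum tax change of +£579 billion shifts disposable income by −£579 billion; first-round consumption changes by −c × ΔT = −0.64 × (+£579 billion) = −£370.56 billion.
Expenditure multiplier = 1/(1 − c(1−t)) = 1/(1 − 0.64×0.7) = 1/0.552 ≈ 1.812.
The tax multiplier is −c × k ≈ −1.159, so ΔY = k × (−c·ΔT) = (−£370.56 billion) / 0.552 ≈ −£671 billion.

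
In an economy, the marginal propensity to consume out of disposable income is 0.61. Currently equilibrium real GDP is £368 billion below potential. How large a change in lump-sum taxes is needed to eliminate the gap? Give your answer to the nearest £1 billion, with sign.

−£235 billion

Spending multiplier = 1/(1 − MPC) = 1/(1 − 0.61) = 1/0.39 ≈ 2.564.
Tax multiplier = −c·k = −0.61/0.39 ≈ −1.564. Need ΔY = +£368 billion, so ΔT = ΔY/(−c·k) = −(+£368 billion) × 0.39 / 0.61 ≈ −£235 billion.
The government should cut lump-sum taxes by £235 billion.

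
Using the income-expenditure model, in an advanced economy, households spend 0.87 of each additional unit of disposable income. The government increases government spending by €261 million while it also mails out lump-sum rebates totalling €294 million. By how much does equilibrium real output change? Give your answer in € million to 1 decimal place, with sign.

+€3,975.2 million

Expenditure multiplier = 1/(1 − MPC) = 1/(1 − 0.87) = 1/0.13 ≈ 7.692.
ΔG contributes k·ΔG = (+€261 million) / 0.13 ≈ +€2,007.7 million.
ΔT of −€294 million changes first-round spending by −c·ΔT = +€255.78 million, contributing k·(−c·ΔT) = (+€255.78 million) / 0.13 ≈ +€1,967.5 million.
Net ΔY = k(ΔG − c·ΔT) = (+€516.78 million) / 0.13 ≈ +€3,975.2 million.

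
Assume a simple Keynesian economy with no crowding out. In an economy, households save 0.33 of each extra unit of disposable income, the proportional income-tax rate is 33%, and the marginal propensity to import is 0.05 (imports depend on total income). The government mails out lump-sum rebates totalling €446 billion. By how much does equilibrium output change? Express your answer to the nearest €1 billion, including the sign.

+€497 billion

MPC = 1 − MPS = 1 − 0.33 = 0.67.
A lump-sum tax change of −€446 billion shifts disposable income by +€446 billion; first-round consumption changes by −c × ΔT = −0.67 × (−€446 billion) = +€298.82 billion.
Expenditure multiplier = 1/(1 − c(1−t) + m) = 1/(1 − 0.67×0.67 + 0.05) = 1/0.6011 ≈ 1.664.
The tax multiplier is −c × k ≈ −1.115, so ΔY = k × (−c·ΔT) = (+€298.82 billion) / 0.6011 ≈ +€497 billion.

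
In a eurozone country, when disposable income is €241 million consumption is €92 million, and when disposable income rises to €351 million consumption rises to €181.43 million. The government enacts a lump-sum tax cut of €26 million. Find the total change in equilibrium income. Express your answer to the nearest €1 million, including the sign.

+€113 million

MPC = ΔC/ΔYd = (181.43 − 92)/(351 − 241) = 89.43/110 = 0.813.
A lump-sum tax change of −€26 million shifts disposable income by +€26 million; first-round consumption changes by −c × ΔT = −0.813 × (−€26 million) = +€21.138 million.
Expenditure multiplier = 1/(1 − MPC) = 1/(1 − 0.813) = 1/0.187 ≈ 5.348.
The tax multiplier is −c × k ≈ −4.348, so ΔY = k × (−c·ΔT) = (+€21.138 million) / 0.187 ≈ +€113 million.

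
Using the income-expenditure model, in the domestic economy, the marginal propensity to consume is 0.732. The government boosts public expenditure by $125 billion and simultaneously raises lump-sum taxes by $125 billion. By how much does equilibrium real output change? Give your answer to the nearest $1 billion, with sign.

Expenditure multiplier = 1/(1 − MPC) = 1/(1 − 0.732) = 1/0.268 ≈ 3.731.
ΔG contributes k·ΔG = (+$125 billion) / 0.268 ≈ +$466.4 billion.
ΔT of +$125 billion changes first-round spending by −c·ΔT = −$91.5 billion, contributing k·(−c·ΔT) = (−$91.5 billion) / 0.268 ≈ −$341.4 billion.
With ΔG = ΔT and no other leakages, the balanced-budget multiplier is 1, so ΔY = ΔG = +$125 billion.

+$125 billion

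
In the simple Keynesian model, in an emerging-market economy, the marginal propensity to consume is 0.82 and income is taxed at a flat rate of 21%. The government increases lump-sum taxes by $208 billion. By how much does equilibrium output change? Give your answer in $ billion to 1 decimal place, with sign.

A lump-sum tax change of +$208 billion shifts disposable income by −$208 billion; first-round consumption changes by −c × ΔT = −0.82 × (+$208 billion) = −$170.56 billion.
Expenditure multiplier = 1/(1 − c(1−t)) = 1/(1 − 0.82×0.79) = 1/0.3522 ≈ 2.839.
The tax multiplier is −c × k ≈ −2.328, so ΔY = k × (−c·ΔT) = (−$170.56 billion) / 0.3522 ≈ −$484.3 billion.

−$484.3 billion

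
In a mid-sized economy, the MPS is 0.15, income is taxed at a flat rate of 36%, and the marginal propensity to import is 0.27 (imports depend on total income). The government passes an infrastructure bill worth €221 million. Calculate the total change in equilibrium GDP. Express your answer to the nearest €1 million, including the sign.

+€304 million

MPC = 1 − MPS = 1 − 0.15 = 0.85.
Expenditure multiplier = 1/(1 − c(1−t) + m) = 1/(1 − 0.85×0.64 + 0.27) = 1/0.726 ≈ 1.377.
ΔY = k × ΔG = (+€221 million) / 0.726 ≈ +€304 million.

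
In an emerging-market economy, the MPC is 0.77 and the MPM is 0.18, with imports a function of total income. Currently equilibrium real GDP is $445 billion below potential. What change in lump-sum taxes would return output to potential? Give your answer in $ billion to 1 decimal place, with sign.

−$236.9 billion

Spending multiplier = 1/(1 − c + m) = 1/(1 − 0.77 + 0.18) = 1/0.41 ≈ 2.439.
Tax multiplier = −c·k = −0.77/0.41 ≈ −1.878. Need ΔY = +$445 billion, so ΔT = ΔY/(−c·k) = −(+$445 billion) × 0.41 / 0.77 ≈ −$236.9 billion.
The government should cut lump-sum taxes by $236.9 billion.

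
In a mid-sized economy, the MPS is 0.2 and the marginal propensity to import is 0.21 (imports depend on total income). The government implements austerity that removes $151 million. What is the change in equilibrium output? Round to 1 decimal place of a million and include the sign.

MPC = 1 − MPS = 1 − 0.2 = 0.8.
Expenditure multiplier = 1/(1 − c + m) = 1/(1 − 0.8 + 0.21) = 1/0.41 ≈ 2.439.
ΔY = k × ΔG = (−$151 million) / 0.41 ≈ −$368.3 million.

−$368.3 million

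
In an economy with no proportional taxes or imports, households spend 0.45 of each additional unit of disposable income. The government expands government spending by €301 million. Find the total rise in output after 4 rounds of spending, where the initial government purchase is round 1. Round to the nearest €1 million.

Round 1 adds ΔG = €301 million; each later round is MPC = 0.45 times the previous.
After 4 rounds: 301 + 135.45 + 60.9525 + 27.428625 = ΔG·(1 − c^4)/(1 − c) = 301 × (1 − 0.04100625)/0.55 ≈ €525 million.

€525 million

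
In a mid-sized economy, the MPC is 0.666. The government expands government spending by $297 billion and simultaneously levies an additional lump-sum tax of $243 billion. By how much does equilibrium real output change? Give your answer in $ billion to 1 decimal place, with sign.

Expenditure multiplier = 1/(1 − MPC) = 1/(1 − 0.666) = 1/0.334 ≈ 2.994.
ΔG contributes k·ΔG = (+$297 billion) / 0.334 ≈ +$889.2 billion.
ΔT of +$243 billion changes first-round spending by −c·ΔT = −$161.838 billion, contributing k·(−c·ΔT) = (−$161.838 billion) / 0.334 ≈ −$484.5 billion.
Net ΔY = k(ΔG − c·ΔT) = (+$135.162 billion) / 0.334 ≈ +$404.7 billion.

+$404.7 billion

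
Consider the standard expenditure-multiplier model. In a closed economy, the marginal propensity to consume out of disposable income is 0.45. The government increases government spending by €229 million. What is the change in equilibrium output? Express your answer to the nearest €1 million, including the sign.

+€416 million

Government-spending multiplier = 1/(1 − MPC) = 1/(1 − 0.45) = 1/0.55 ≈ 1.818.
ΔY = k × ΔG = (+€229 million) / 0.55 ≈ +€416 million.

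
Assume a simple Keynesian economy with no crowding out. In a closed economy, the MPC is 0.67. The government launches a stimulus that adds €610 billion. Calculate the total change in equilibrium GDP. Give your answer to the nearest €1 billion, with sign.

+€1,848 billion

Government-spending multiplier = 1/(1 − MPC) = 1/(1 − 0.67) = 1/0.33 ≈ 3.03.
ΔY = k × ΔG = (+€610 billion) / 0.33 ≈ +€1,848 billion.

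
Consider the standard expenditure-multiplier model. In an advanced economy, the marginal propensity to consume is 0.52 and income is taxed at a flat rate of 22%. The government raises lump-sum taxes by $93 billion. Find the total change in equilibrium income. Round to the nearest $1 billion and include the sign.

−$81 billion

A lump-sum tax change of +$93 billion shifts disposable income by −$93 billion; first-round consumption changes by −c × ΔT = −0.52 × (+$93 billion) = −$48.36 billion.
Expenditure multiplier = 1/(1 − c(1−t)) = 1/(1 − 0.52×0.78) = 1/0.5944 ≈ 1.682.
The tax multiplier is −c × k ≈ −0.875, so ΔY = k × (−c·ΔT) = (−$48.36 billion) / 0.5944 ≈ −$81 billion.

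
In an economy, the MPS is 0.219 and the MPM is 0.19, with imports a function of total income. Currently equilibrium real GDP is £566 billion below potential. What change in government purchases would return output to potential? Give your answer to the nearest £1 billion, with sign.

MPC = 1 − MPS = 1 − 0.219 = 0.781.
Spending multiplier = 1/(1 − c + m) = 1/(1 − 0.781 + 0.19) = 1/0.409 ≈ 2.445.
Need ΔY = +£566 billion, so ΔG = ΔY/k = (+£566 billion) × 0.409 ≈ +£231 billion.
The government should increase government purchases by £231 billion.

+£231 billion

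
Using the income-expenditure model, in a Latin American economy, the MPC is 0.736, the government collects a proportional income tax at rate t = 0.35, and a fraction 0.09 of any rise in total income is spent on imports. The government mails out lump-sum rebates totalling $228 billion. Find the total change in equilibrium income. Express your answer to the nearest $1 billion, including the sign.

A lump-sum tax change of −$228 billion shifts disposable income by +$228 billion; first-round consumption changes by −c × ΔT = −0.736 × (−$228 billion) = +$167.808 billion.
Expenditure multiplier = 1/(1 − c(1−t) + m) = 1/(1 − 0.736×0.65 + 0.09) = 1/0.6116 ≈ 1.635.
The tax multiplier is −c × k ≈ −1.203, so ΔY = k × (−c·ΔT) = (+$167.808 billion) / 0.6116 ≈ +$274 billion.

+$274 billion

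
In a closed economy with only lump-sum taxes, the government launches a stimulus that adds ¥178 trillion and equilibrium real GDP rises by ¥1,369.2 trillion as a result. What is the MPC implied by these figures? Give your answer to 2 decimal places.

0.87

Implied spending multiplier k = ΔY/ΔG = 1,369.2/178 ≈ 7.6921.
Since k = 1/(1 − MPC), MPC = 1 − 1/k = 1 − ΔG/ΔY = 1 − 178/1,369.2 ≈ 0.87.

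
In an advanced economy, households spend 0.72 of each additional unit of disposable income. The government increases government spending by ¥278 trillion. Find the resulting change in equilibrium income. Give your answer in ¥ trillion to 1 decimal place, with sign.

Government-spending multiplier = 1/(1 − MPC) = 1/(1 − 0.72) = 1/0.28 ≈ 3.571.
ΔY = k × ΔG = (+¥278 trillion) / 0.28 ≈ +¥992.9 trillion.

+¥992.9 trillion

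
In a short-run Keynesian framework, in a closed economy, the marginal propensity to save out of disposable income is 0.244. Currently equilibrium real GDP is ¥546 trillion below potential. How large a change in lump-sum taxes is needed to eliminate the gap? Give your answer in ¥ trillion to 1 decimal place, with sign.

MPC = 1 − MPS = 1 − 0.244 = 0.756.
Spending multiplier = 1/(1 − MPC) = 1/(1 − 0.756) = 1/0.244 ≈ 4.098.
Tax multiplier = −c·k = −0.756/0.244 ≈ −3.098. Need ΔY = +¥546 trillion, so ΔT = ΔY/(−c·k) = −(+¥546 trillion) × 0.244 / 0.756 ≈ −¥176.2 trillion.
The government should cut lump-sum taxes by ¥176.2 trillion.

−¥176.2 trillion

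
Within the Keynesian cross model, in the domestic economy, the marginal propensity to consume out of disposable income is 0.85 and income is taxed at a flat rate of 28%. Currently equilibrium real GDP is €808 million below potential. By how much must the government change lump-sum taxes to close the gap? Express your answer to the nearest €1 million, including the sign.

−€369 million

Spending multiplier = 1/(1 − c(1−t)) = 1/(1 − 0.85×0.72) = 1/0.388 ≈ 2.577.
Tax multiplier = −c·k = −0.85/0.388 ≈ −2.191. Need ΔY = +€808 million, so ΔT = ΔY/(−c·k) = −(+€808 million) × 0.388 / 0.85 ≈ −€369 million.
The government should cut lump-sum taxes by €369 million.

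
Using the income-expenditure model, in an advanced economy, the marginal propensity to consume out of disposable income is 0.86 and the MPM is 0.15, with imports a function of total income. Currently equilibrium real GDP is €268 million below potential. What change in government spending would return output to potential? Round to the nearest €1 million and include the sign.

Spending multiplier = 1/(1 − c + m) = 1/(1 − 0.86 + 0.15) = 1/0.29 ≈ 3.448.
Need ΔY = +€268 million, so ΔG = ΔY/k = (+€268 million) × 0.29 ≈ +€78 million.
The government should increase government spending by €78 million.

+€78 million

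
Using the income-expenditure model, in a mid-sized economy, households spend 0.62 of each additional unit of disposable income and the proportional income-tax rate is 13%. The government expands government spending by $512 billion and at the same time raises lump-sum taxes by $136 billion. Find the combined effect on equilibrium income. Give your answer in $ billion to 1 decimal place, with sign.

+$928.5 billion

Expenditure multiplier = 1/(1 − c(1−t)) = 1/(1 − 0.62×0.87) = 1/0.4606 ≈ 2.171.
ΔG contributes k·ΔG = (+$512 billion) / 0.4606 ≈ +$1,111.6 billion.
ΔT of +$136 billion changes first-round spending by −c·ΔT = −$84.32 billion, contributing k·(−c·ΔT) = (−$84.32 billion) / 0.4606 ≈ −$183.1 billion.
Net ΔY = k(ΔG − c·ΔT) = (+$427.68 billion) / 0.4606 ≈ +$928.5 billion.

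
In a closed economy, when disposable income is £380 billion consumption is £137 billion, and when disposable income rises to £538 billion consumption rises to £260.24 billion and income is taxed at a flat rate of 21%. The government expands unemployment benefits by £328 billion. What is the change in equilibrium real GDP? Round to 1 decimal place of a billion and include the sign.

MPC = ΔC/ΔYd = (260.24 − 137)/(538 − 380) = 123.24/158 = 0.78.
The transfer change shifts disposable income by +£328 billion, so first-round consumption changes by c·ΔTR = 0.78 × (+£328 billion) = +£255.84 billion.
Expenditure multiplier = 1/(1 − c(1−t)) = 1/(1 − 0.78×0.79) = 1/0.3838 ≈ 2.606.
The transfer multiplier is c × k ≈ 2.032, so ΔY = k × (c·ΔTR) = (+£255.84 billion) / 0.3838 ≈ +£666.6 billion.

+£666.6 billion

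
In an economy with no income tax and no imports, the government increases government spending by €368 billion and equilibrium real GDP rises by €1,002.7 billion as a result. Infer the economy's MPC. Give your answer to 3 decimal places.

0.633

Implied spending multiplier k = ΔY/ΔG = 1,002.7/368 ≈ 2.7247.
Since k = 1/(1 − MPC), MPC = 1 − 1/k = 1 − ΔG/ΔY = 1 − 368/1,002.7 ≈ 0.633.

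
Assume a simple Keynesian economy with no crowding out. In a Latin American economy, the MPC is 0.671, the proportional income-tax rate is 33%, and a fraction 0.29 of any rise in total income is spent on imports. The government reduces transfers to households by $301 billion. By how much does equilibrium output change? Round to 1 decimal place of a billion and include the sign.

−$240.3 billion

The transfer change shifts disposable income by −$301 billion, so first-round consumption changes by c·ΔTR = 0.671 × (−$301 billion) = −$201.971 billion.
Expenditure multiplier = 1/(1 − c(1−t) + m) = 1/(1 − 0.671×0.67 + 0.29) = 1/0.84043 ≈ 1.19.
The transfer multiplier is c × k ≈ 0.798, so ΔY = k × (c·ΔTR) = (−$201.971 billion) / 0.84043 ≈ −$240.3 billion.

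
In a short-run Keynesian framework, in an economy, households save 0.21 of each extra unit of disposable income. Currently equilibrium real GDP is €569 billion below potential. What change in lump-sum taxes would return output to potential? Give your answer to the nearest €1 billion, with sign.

−€151 billion

MPC = 1 − MPS = 1 − 0.21 = 0.79.
Spending multiplier = 1/(1 − MPC) = 1/(1 − 0.79) = 1/0.21 ≈ 4.762.
Tax multiplier = −c·k = −0.79/0.21 ≈ −3.762. Need ΔY = +€569 billion, so ΔT = ΔY/(−c·k) = −(+€569 billion) × 0.21 / 0.79 ≈ −€151 billion.
The government should cut lump-sum taxes by €151 billion.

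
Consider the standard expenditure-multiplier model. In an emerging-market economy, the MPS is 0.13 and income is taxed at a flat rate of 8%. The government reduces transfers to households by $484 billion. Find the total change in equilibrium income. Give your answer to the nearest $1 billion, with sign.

MPC = 1 − MPS = 1 − 0.13 = 0.87.
The transfer change shifts disposable income by −$484 billion, so first-round consumption changes by c·ΔTR = 0.87 × (−$484 billion) = −$421.08 billion.
Expenditure multiplier = 1/(1 − c(1−t)) = 1/(1 − 0.87×0.92) = 1/0.1996 ≈ 5.01.
The transfer multiplier is c × k ≈ 4.359, so ΔY = k × (c·ΔTR) = (−$421.08 billion) / 0.1996 ≈ −$2,110 billion.

−$2,110 billion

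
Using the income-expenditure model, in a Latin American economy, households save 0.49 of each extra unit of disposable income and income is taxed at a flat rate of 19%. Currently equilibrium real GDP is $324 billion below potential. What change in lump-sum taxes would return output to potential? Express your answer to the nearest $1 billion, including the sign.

−$373 billion

MPC = 1 − MPS = 1 − 0.49 = 0.51.
Spending multiplier = 1/(1 − c(1−t)) = 1/(1 − 0.51×0.81) = 1/0.5869 ≈ 1.704.
Tax multiplier = −c·k = −0.51/0.5869 ≈ −0.869. Need ΔY = +$324 billion, so ΔT = ΔY/(−c·k) = −(+$324 billion) × 0.5869 / 0.51 ≈ −$373 billion.
The government should cut lump-sum taxes by $373 billion.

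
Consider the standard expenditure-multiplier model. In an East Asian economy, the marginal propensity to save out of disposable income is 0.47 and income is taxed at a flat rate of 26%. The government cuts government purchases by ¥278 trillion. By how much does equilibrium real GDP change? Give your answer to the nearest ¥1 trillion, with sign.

MPC = 1 − MPS = 1 − 0.47 = 0.53.
Expenditure multiplier = 1/(1 − c(1−t)) = 1/(1 − 0.53×0.74) = 1/0.6078 ≈ 1.645.
ΔY = k × ΔG = (−¥278 trillion) / 0.6078 ≈ −¥457 trillion.

−¥457 trillion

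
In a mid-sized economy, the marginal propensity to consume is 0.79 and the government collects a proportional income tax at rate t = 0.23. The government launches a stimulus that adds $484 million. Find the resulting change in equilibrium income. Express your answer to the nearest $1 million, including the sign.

Spending multiplier = 1/(1 − c(1−t)) = 1/(1 − 0.79×0.77) = 1/0.3917 ≈ 2.553.
ΔY = k × ΔG = (+$484 million) / 0.3917 ≈ +$1,236 million.

+$1,236 million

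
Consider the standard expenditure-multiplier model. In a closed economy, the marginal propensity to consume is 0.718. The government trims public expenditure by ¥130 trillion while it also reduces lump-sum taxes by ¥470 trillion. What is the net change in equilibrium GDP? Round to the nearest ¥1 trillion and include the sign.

Expenditure multiplier = 1/(1 − MPC) = 1/(1 − 0.718) = 1/0.282 ≈ 3.546.
ΔG contributes k·ΔG = (−¥130 trillion) / 0.282 ≈ −¥461 trillion.
ΔT of −¥470 trillion changes first-round spending by −c·ΔT = +¥337.46 trillion, contributing k·(−c·ΔT) = (+¥337.46 trillion) / 0.282 ≈ +¥1,196.7 trillion.
Net ΔY = k(ΔG − c·ΔT) = (+¥207.46 trillion) / 0.282 ≈ +¥736 trillion.

+¥736 trillion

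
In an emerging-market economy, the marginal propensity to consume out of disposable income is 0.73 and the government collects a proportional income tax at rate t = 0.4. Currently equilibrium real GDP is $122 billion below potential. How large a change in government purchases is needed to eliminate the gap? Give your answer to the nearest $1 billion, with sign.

Spending multiplier = 1/(1 − c(1−t)) = 1/(1 − 0.73×0.6) = 1/0.562 ≈ 1.779.
Need ΔY = +$122 billion, so ΔG = ΔY/k = (+$122 billion) × 0.562 ≈ +$69 billion.
The government should increase government purchases by $69 billion.

+$69 billion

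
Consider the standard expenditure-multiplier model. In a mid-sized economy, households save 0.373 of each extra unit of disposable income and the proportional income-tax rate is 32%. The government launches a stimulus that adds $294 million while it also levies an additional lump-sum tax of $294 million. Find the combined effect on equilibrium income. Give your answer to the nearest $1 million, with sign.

MPC = 1 − MPS = 1 − 0.373 = 0.627.
Expenditure multiplier = 1/(1 − c(1−t)) = 1/(1 − 0.627×0.68) = 1/0.57364 ≈ 1.743.
ΔG contributes k·ΔG = (+$294 million) / 0.57364 ≈ +$512.5 million.
ΔT of +$294 million changes first-round spending by −c·ΔT = −$184.338 million, contributing k·(−c·ΔT) = (−$184.338 million) / 0.57364 ≈ −$321.3 million.
Net ΔY = k(ΔG − c·ΔT) = (+$109.662 million) / 0.57364 ≈ +$191 million.

+$191 million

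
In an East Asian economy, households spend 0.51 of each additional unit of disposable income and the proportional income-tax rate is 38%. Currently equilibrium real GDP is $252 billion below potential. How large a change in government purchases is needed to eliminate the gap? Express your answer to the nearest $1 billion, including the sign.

+$172 billion

Spending multiplier = 1/(1 − c(1−t)) = 1/(1 − 0.51×0.62) = 1/0.6838 ≈ 1.462.
Need ΔY = +$252 billion, so ΔG = ΔY/k = (+$252 billion) × 0.6838 ≈ +$172 billion.
The government should increase government purchases by $172 billion.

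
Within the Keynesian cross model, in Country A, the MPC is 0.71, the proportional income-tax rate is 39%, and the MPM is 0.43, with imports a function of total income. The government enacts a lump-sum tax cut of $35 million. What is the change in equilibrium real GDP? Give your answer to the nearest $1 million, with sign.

A lump-sum tax change of −$35 million shifts disposable income by +$35 million; first-round consumption changes by −c × ΔT = −0.71 × (−$35 million) = +$24.85 million.
Expenditure multiplier = 1/(1 − c(1−t) + m) = 1/(1 − 0.71×0.61 + 0.43) = 1/0.9969 ≈ 1.003.
The tax multiplier is −c × k ≈ −0.712, so ΔY = k × (−c·ΔT) = (+$24.85 million) / 0.9969 ≈ +$25 million.

+$25 million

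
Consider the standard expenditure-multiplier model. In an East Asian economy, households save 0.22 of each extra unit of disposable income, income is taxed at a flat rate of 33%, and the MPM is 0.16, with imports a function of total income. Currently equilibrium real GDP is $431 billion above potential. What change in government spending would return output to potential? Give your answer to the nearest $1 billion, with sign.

MPC = 1 − MPS = 1 − 0.22 = 0.78.
Spending multiplier = 1/(1 − c(1−t) + m) = 1/(1 − 0.78×0.67 + 0.16) = 1/0.6374 ≈ 1.569.
Need ΔY = −$431 billion, so ΔG = ΔY/k = (−$431 billion) × 0.6374 ≈ −$275 billion.
The government should cut government spending by $275 billion.

−$275 billion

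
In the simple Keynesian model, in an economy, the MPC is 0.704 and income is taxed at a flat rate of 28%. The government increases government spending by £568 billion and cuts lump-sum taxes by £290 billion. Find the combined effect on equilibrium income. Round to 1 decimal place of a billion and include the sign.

Expenditure multiplier = 1/(1 − c(1−t)) = 1/(1 − 0.704×0.72) = 1/0.49312 ≈ 2.028.
ΔG contributes k·ΔG = (+£568 billion) / 0.49312 ≈ +£1,151.8 billion.
ΔT of −£290 billion changes first-round spending by −c·ΔT = +£204.16 billion, contributing k·(−c·ΔT) = (+£204.16 billion) / 0.49312 ≈ +£414 billion.
Net ΔY = k(ΔG − c·ΔT) = (+£772.16 billion) / 0.49312 ≈ +£1,565.9 billion.

+£1,565.9 billion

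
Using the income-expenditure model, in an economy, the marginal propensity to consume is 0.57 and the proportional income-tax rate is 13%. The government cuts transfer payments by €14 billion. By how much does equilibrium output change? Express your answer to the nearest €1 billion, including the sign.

The transfer change shifts disposable income by −€14 billion, so first-round consumption changes by c·ΔTR = 0.57 × (−€14 billion) = −€7.98 billion.
Expenditure multiplier = 1/(1 − c(1−t)) = 1/(1 − 0.57×0.87) = 1/0.5041 ≈ 1.984.
The transfer multiplier is c × k ≈ 1.131, so ΔY = k × (c·ΔTR) = (−€7.98 billion) / 0.5041 ≈ −€16 billion.

−€16 billion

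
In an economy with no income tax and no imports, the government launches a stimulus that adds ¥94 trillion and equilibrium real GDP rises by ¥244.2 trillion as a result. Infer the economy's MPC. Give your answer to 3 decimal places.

0.615

Implied spending multiplier k = ΔY/ΔG = 244.2/94 ≈ 2.5979.
Since k = 1/(1 − MPC), MPC = 1 − 1/k = 1 − ΔG/ΔY = 1 − 94/244.2 ≈ 0.615.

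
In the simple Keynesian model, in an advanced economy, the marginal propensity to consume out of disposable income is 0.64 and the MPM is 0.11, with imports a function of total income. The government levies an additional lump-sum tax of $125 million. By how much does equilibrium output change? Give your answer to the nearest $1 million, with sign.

−$170 million

A lump-sum tax change of +$125 million shifts disposable income by −$125 million; first-round consumption changes by −c × ΔT = −0.64 × (+$125 million) = −$80 million.
Expenditure multiplier = 1/(1 − c + m) = 1/(1 − 0.64 + 0.11) = 1/0.47 ≈ 2.128.
The tax multiplier is −c × k ≈ −1.362, so ΔY = k × (−c·ΔT) = (−$80 million) / 0.47 ≈ −$170 million.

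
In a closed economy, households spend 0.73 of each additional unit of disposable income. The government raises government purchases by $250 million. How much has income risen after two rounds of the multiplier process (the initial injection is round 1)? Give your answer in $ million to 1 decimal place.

$432.5 million

Round 1 adds ΔG = $250 million; each later round is MPC = 0.73 times the previous.
After 2 rounds: 250 + 182.5 = ΔG·(1 − c^2)/(1 − c) = 250 × (1 − 0.5329)/0.27 = $432.5 million.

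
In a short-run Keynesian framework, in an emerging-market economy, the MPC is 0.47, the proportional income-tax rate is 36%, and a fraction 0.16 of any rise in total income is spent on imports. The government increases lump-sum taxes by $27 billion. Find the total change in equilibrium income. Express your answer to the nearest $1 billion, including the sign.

−$15 billion

A lump-sum tax change of +$27 billion shifts disposable income by −$27 billion; first-round consumption changes by −c × ΔT = −0.47 × (+$27 billion) = −$12.69 billion.
Expenditure multiplier = 1/(1 − c(1−t) + m) = 1/(1 − 0.47×0.64 + 0.16) = 1/0.8592 ≈ 1.164.
The tax multiplier is −c × k ≈ −0.547, so ΔY = k × (−c·ΔT) = (−$12.69 billion) / 0.8592 ≈ −$15 billion.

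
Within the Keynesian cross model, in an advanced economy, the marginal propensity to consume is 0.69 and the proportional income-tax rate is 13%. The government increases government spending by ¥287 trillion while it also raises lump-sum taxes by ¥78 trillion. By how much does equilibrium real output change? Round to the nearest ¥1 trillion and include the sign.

+¥583 trillion

Expenditure multiplier = 1/(1 − c(1−t)) = 1/(1 − 0.69×0.87) = 1/0.3997 ≈ 2.502.
ΔG contributes k·ΔG = (+¥287 trillion) / 0.3997 ≈ +¥718 trillion.
ΔT of +¥78 trillion changes first-round spending by −c·ΔT = −¥53.82 trillion, contributing k·(−c·ΔT) = (−¥53.82 trillion) / 0.3997 ≈ −¥134.7 trillion.
Net ΔY = k(ΔG − c·ΔT) = (+¥233.18 trillion) / 0.3997 ≈ +¥583 trillion.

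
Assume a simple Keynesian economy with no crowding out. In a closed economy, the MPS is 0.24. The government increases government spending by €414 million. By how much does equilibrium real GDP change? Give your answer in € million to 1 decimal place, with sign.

MPC = 1 − MPS = 1 − 0.24 = 0.76.
Government-spending multiplier = 1/(1 − MPC) = 1/(1 − 0.76) = 1/0.24 ≈ 4.167.
ΔY = k × ΔG = (+€414 million) / 0.24 = +€1,725 million.

+€1,725.0 million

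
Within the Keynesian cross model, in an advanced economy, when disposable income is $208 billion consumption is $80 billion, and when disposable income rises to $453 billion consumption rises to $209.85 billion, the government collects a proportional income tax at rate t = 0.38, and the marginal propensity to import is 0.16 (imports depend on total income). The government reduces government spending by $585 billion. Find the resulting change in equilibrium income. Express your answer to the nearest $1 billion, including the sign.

−$704 billion

MPC = ΔC/ΔYd = (209.85 − 80)/(453 − 208) = 129.85/245 = 0.53.
Expenditure multiplier = 1/(1 − c(1−t) + m) = 1/(1 − 0.53×0.62 + 0.16) = 1/0.8314 ≈ 1.203.
ΔY = k × ΔG = (−$585 billion) / 0.8314 ≈ −$704 billion.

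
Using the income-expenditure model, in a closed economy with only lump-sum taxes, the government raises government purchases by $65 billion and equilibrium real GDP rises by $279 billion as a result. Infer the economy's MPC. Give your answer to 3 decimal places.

0.767

Implied spending multiplier k = ΔY/ΔG = 279/65 ≈ 4.2923.
Since k = 1/(1 − MPC), MPC = 1 − 1/k = 1 − ΔG/ΔY = 1 − 65/279 ≈ 0.767.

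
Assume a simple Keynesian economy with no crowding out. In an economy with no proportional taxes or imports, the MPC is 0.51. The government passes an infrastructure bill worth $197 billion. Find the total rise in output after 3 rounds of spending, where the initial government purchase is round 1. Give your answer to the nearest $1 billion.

Round 1 adds ΔG = $197 billion; each later round is MPC = 0.51 times the previous.
After 3 rounds: 197 + 100.47 + 51.2397 = ΔG·(1 − c^3)/(1 − c) = 197 × (1 − 0.132651)/0.49 ≈ $349 billion.

$349 billion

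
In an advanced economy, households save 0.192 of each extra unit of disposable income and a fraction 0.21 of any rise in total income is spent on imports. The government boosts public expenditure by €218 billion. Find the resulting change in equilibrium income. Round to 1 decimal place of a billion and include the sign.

+€542.3 billion

MPC = 1 − MPS = 1 − 0.192 = 0.808.
Government-spending multiplier = 1/(1 − c + m) = 1/(1 − 0.808 + 0.21) = 1/0.402 ≈ 2.488.
ΔY = k × ΔG = (+€218 billion) / 0.402 ≈ +€542.3 billion.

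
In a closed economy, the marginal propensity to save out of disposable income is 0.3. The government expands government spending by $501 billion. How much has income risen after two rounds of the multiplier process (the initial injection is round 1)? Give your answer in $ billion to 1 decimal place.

$851.7 billion

MPC = 1 − MPS = 1 − 0.3 = 0.7.
Round 1 adds ΔG = $501 billion; each later round is MPC = 0.7 times the previous.
After 2 rounds: 501 + 350.7 = ΔG·(1 − c^2)/(1 − c) = 501 × (1 − 0.49)/0.3 = $851.7 billion.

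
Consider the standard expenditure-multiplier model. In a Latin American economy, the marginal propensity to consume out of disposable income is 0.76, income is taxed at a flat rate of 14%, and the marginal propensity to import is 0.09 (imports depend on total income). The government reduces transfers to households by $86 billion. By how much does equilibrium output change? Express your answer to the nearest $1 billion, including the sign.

−$150 billion

The transfer change shifts disposable income by −$86 billion, so first-round consumption changes by c·ΔTR = 0.76 × (−$86 billion) = −$65.36 billion.
Expenditure multiplier = 1/(1 − c(1−t) + m) = 1/(1 − 0.76×0.86 + 0.09) = 1/0.4364 ≈ 2.291.
The transfer multiplier is c × k ≈ 1.742, so ΔY = k × (c·ΔTR) = (−$65.36 billion) / 0.4364 ≈ −$150 billion.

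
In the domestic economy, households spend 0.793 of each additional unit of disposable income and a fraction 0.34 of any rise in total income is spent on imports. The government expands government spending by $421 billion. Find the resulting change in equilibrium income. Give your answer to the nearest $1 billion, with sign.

Government-spending multiplier = 1/(1 − c + m) = 1/(1 − 0.793 + 0.34) = 1/0.547 ≈ 1.828.
ΔY = k × ΔG = (+$421 billion) / 0.547 ≈ +$770 billion.

+$770 billion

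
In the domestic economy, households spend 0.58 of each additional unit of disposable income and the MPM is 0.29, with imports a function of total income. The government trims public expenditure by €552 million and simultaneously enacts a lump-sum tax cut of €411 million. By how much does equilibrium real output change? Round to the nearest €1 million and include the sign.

Expenditure multiplier = 1/(1 − c + m) = 1/(1 − 0.58 + 0.29) = 1/0.71 ≈ 1.408.
ΔG contributes k·ΔG = (−€552 million) / 0.71 ≈ −€777.5 million.
ΔT of −€411 million changes first-round spending by −c·ΔT = +€238.38 million, contributing k·(−c·ΔT) = (+€238.38 million) / 0.71 ≈ +€335.7 million.
Net ΔY = k(ΔG − c·ΔT) = (−€313.62 million) / 0.71 ≈ −€442 million.

−€442 million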